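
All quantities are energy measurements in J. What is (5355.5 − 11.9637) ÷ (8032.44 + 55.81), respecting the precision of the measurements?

0.66065

5355.5 − 11.9637 = 5343.5363, limited to 1 d.p. → 5 s.f.; 8032.44 + 55.81 = 8088.25, limited to 2 d.p. → 6 s.f.
Carrying full precision, 5343.5363 ÷ 8088.25 = 0.660654195901…; keep min(5, 6) = 5 s.f.
Rounded to 5 significant figures: 0.66065.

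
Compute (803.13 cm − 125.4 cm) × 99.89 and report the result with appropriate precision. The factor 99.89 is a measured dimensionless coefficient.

803.13 cm − 125.4 cm = 677.73 cm; the difference is limited to 1 decimal place (4 s.f.).
Carrying full precision, 677.73 × 99.89 = 67698.4497 cm; 99.89 has 4 s.f., so the result keeps min(4, 4) = 4 s.f.
Rounded to 4 significant figures: 6.770 × 10^4 cm.

6.770 × 10^4 cm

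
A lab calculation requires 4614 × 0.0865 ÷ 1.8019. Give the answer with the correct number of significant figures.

221

4614 × 0.0865 ÷ 1.8019 = 221.494533548…
Multiplication/division keeps the fewest significant figures: 4614 → 4 s.f., 0.0865 → 3 s.f., 1.8019 → 5 s.f.; limit is 3.
Rounded to 3 significant figures: 221.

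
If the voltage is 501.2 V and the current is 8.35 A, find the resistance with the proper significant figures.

resistance = 501.2 V ÷ 8.35 A = 60.0239520958… Ω.
501.2 has 4 significant figures; 8.35 has 3.
Division/multiplication keeps the fewest: 3 significant figures.
Rounded: 60.0 Ω.

60.0 Ω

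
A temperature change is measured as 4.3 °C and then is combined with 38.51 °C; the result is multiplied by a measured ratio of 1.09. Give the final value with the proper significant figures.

4.3 °C + 38.51 °C = 42.81 °C; the sum is limited to 1 decimal place (3 s.f.).
Carrying full precision, 42.81 × 1.09 = 46.6629 °C; 1.09 has 3 s.f., so the result keeps min(3, 3) = 3 s.f.
Rounded to 3 significant figures: 46.7 °C.

46.7 °C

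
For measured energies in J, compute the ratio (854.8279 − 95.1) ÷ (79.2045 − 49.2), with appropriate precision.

854.8279 − 95.1 = 759.7279, limited to 1 d.p. → 4 s.f.; 79.2045 − 49.2 = 30.0045, limited to 1 d.p. → 3 s.f.
Carrying full precision, 759.7279 ÷ 30.0045 = 25.3204652635…; keep min(4, 3) = 3 s.f.
Rounded to 3 significant figures: 25.3.

25.3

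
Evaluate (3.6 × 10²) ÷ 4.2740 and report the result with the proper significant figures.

(3.6 × 10²) ÷ 4.2740 = 84.2302292934…
Multiplication/division keeps the fewest significant figures: 3.6 × 10² → 2 s.f., 4.2740 → 5 s.f.; limit is 2.
Rounded to 2 significant figures: 84.

84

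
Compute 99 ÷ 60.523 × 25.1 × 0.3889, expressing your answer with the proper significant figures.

16

99 ÷ 60.523 × 25.1 × 0.3889 = 15.967113494…
Multiplication/division keeps the fewest significant figures: 99 → 2 s.f., 60.523 → 5 s.f., 25.1 → 3 s.f., 0.3889 → 4 s.f.; limit is 2.
Rounded to 2 significant figures: 16.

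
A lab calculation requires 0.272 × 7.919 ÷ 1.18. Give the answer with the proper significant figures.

0.272 × 7.919 ÷ 1.18 = 1.82539661017…
Multiplication/division keeps the fewest significant figures: 0.272 → 3 s.f., 7.919 → 4 s.f., 1.18 → 3 s.f.; limit is 3.
Rounded to 3 significant figures: 1.83.

1.83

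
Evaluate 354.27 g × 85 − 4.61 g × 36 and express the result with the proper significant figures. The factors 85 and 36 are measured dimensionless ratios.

354.27 × 85 = 30112.95 → 3.0 × 10⁴ g (2 s.f., last digit at the 10^3 place).
4.61 × 36 = 165.96 → 1.7 × 10² g (2 s.f., last digit at the 10^1 place).
Difference: 29946.99 g; keep the coarser place, 10^3.
Result: 3.0 × 10⁴ g.

3.0 × 10⁴ g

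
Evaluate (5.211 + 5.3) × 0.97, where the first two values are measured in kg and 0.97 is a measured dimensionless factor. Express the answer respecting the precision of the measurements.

10. kg

5.211 kg + 5.3 kg = 10.511 kg; the sum is limited to 1 decimal place (3 s.f.).
Carrying full precision, 10.511 × 0.97 = 10.19567 kg; 0.97 has 2 s.f., so the result keeps min(3, 2) = 2 s.f.
Rounded to 2 significant figures: 10. kg.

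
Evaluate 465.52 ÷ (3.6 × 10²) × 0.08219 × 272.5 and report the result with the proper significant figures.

29

465.52 ÷ (3.6 × 10²) × 0.08219 × 272.5 = 28.9615186056…
Multiplication/division keeps the fewest significant figures: 465.52 → 5 s.f., 3.6 × 10² → 2 s.f., 0.08219 → 4 s.f., 272.5 → 4 s.f.; limit is 2.
Rounded to 2 significant figures: 29.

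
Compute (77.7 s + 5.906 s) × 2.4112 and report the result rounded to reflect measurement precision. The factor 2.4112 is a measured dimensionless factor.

77.7 s + 5.906 s = 83.606 s; the sum is limited to 1 decimal place (3 s.f.).
Carrying full precision, 83.606 × 2.4112 = 201.5907872 s; 2.4112 has 5 s.f., so the result keeps min(3, 5) = 3 s.f.
Rounded to 3 significant figures: 202 s.

202 s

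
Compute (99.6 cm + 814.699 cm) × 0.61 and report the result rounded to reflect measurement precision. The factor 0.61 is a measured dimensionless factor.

5.6 × 10² cm

99.6 cm + 814.699 cm = 914.299 cm; the sum is limited to 1 decimal place (4 s.f.).
Carrying full precision, 914.299 × 0.61 = 557.72239 cm; 0.61 has 2 s.f., so the result keeps min(4, 2) = 2 s.f.
Rounded to 2 significant figures: 5.6 × 10² cm.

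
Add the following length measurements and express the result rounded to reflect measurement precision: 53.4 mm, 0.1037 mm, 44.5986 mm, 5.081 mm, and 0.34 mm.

103.5 mm

53.4 mm + 0.1037 mm + 44.5986 mm + 5.081 mm + 0.34 mm = 103.5233 mm.
Addition/subtraction keeps the fewest decimal places: 53.4 → 1 decimal place, 0.1037 → 4 decimal places, 44.5986 → 4 decimal places, 5.081 → 3 decimal places, 0.34 → 2 decimal places; limit is 1.
Rounded to 1 decimal place: 103.5 mm.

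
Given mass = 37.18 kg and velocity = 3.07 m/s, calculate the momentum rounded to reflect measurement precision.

114 kg·m/s

momentum = 37.18 kg × 3.07 m/s = 114.1426 kg·m/s.
37.18 has 4 significant figures; 3.07 has 3.
Division/multiplication keeps the fewest: 3 significant figures.
Rounded: 114 kg·m/s.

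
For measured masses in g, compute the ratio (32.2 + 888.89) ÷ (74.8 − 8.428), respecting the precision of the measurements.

32.2 + 888.89 = 921.09, limited to 1 d.p. → 4 s.f.; 74.8 − 8.428 = 66.372, limited to 1 d.p. → 3 s.f.
Carrying full precision, 921.09 ÷ 66.372 = 13.8776893871…; keep min(4, 3) = 3 s.f.
Rounded to 3 significant figures: 13.9.

13.9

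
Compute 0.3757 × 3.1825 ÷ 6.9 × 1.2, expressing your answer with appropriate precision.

0.21

0.3757 × 3.1825 ÷ 6.9 × 1.2 = 0.207941782609…
Multiplication/division keeps the fewest significant figures: 0.3757 → 4 s.f., 3.1825 → 5 s.f., 6.9 → 2 s.f., 1.2 → 2 s.f.; limit is 2.
Rounded to 2 significant figures: 0.21.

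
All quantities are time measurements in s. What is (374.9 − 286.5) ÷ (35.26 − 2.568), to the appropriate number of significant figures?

2.70

374.9 − 286.5 = 88.4, limited to 1 d.p. → 3 s.f.; 35.26 − 2.568 = 32.692, limited to 2 d.p. → 4 s.f.
Carrying full precision, 88.4 ÷ 32.692 = 2.70402544965…; keep min(3, 4) = 3 s.f.
Rounded to 3 significant figures: 2.70.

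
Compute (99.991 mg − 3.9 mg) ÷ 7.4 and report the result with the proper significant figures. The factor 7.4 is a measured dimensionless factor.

99.991 mg − 3.9 mg = 96.091 mg; the difference is limited to 1 decimal place (3 s.f.).
Carrying full precision, 96.091 ÷ 7.4 = 12.9852702703… mg; 7.4 has 2 s.f., so the result keeps min(3, 2) = 2 s.f.
Rounded to 2 significant figures: 13 mg.

13 mg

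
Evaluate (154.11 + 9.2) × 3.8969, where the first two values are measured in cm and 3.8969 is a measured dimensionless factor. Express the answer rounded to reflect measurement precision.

636.4 cm

154.11 cm + 9.2 cm = 163.31 cm; the sum is limited to 1 decimal place (4 s.f.).
Carrying full precision, 163.31 × 3.8969 = 636.402739 cm; 3.8969 has 5 s.f., so the result keeps min(4, 5) = 4 s.f.
Rounded to 4 significant figures: 636.4 cm.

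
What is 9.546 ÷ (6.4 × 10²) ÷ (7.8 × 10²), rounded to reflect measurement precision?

1.9 × 10⁻⁵

9.546 ÷ (6.4 × 10²) ÷ (7.8 × 10²) = 0.0000191225961538…
Multiplication/division keeps the fewest significant figures: 9.546 → 4 s.f., 6.4 × 10² → 2 s.f., 7.8 × 10² → 2 s.f.; limit is 2.
Rounded to 2 significant figures: 1.9 × 10⁻⁵.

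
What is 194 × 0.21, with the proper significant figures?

194 × 0.21 = 40.74
Multiplication/division keeps the fewest significant figures: 194 → 3 s.f., 0.21 → 2 s.f.; limit is 2.
Rounded to 2 significant figures: 41.

41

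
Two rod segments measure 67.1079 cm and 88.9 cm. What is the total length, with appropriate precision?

156.0 cm

67.1079 cm + 88.9 cm = 156.0079 cm.
Addition/subtraction keeps the fewest decimal places: 67.1079 → 4 decimal places, 88.9 → 1 decimal place; limit is 1.
Rounded to 1 decimal place: 156.0 cm.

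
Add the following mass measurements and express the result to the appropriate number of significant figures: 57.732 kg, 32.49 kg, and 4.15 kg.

94.37 kg

57.732 kg + 32.49 kg + 4.15 kg = 94.372 kg.
Addition/subtraction keeps the fewest decimal places: 57.732 → 3 decimal places, 32.49 → 2 decimal places, 4.15 → 2 decimal places; limit is 2.
Rounded to 2 decimal places: 94.37 kg.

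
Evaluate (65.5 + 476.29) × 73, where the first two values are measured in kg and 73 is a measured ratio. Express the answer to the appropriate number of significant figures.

65.5 kg + 476.29 kg = 541.79 kg; the sum is limited to 1 decimal place (4 s.f.).
Carrying full precision, 541.79 × 73 = 39550.67 kg; 73 has 2 s.f., so the result keeps min(4, 2) = 2 s.f.
Rounded to 2 significant figures: 4.0 × 10⁴ kg.

4.0 × 10⁴ kg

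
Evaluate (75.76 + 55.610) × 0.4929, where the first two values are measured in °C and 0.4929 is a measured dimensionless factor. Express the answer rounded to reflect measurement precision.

64.75 °C

75.76 °C + 55.610 °C = 131.370 °C; the sum is limited to 2 decimal places (5 s.f.).
Carrying full precision, 131.370 × 0.4929 = 64.752273 °C; 0.4929 has 4 s.f., so the result keeps min(5, 4) = 4 s.f.
Rounded to 4 significant figures: 64.75 °C.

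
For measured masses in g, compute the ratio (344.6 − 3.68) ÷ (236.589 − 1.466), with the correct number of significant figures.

344.6 − 3.68 = 340.92, limited to 1 d.p. → 4 s.f.; 236.589 − 1.466 = 235.123, limited to 3 d.p. → 6 s.f.
Carrying full precision, 340.92 ÷ 235.123 = 1.44996448667…; keep min(4, 6) = 4 s.f.
Rounded to 4 significant figures: 1.450.

1.450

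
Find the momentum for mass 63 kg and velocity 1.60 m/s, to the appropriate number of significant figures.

1.0 × 10² kg·m/s

momentum = 63 kg × 1.60 m/s = 100.8 kg·m/s.
63 has 2 significant figures; 1.60 has 3.
Division/multiplication keeps the fewest: 2 significant figures.
Rounded: 1.0 × 10² kg·m/s.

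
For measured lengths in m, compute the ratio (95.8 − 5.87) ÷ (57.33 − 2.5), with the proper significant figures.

1.64

95.8 − 5.87 = 89.93, limited to 1 d.p. → 3 s.f.; 57.33 − 2.5 = 54.83, limited to 1 d.p. → 3 s.f.
Carrying full precision, 89.93 ÷ 54.83 = 1.64016049608…; keep min(3, 3) = 3 s.f.
Rounded to 3 significant figures: 1.64.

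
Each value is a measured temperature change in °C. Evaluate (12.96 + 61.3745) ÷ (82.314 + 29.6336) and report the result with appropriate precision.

12.96 + 61.3745 = 74.3345, limited to 2 d.p. → 4 s.f.; 82.314 + 29.6336 = 111.9476, limited to 3 d.p. → 6 s.f.
Carrying full precision, 74.3345 ÷ 111.9476 = 0.664011555406…; keep min(4, 6) = 4 s.f.
Rounded to 4 significant figures: 0.6640.

0.6640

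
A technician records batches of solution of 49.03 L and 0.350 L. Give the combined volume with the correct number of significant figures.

49.03 L + 0.350 L = 49.380 L.
Addition/subtraction keeps the fewest decimal places: 49.03 → 2 decimal places, 0.350 → 3 decimal places; limit is 2.
Rounded to 2 decimal places: 49.38 L.

49.38 L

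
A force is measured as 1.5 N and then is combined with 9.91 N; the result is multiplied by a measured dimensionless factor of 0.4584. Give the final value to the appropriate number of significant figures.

5.23 N

1.5 N + 9.91 N = 11.41 N; the sum is limited to 1 decimal place (3 s.f.).
Carrying full precision, 11.41 × 0.4584 = 5.230344 N; 0.4584 has 4 s.f., so the result keeps min(3, 4) = 3 s.f.
Rounded to 3 significant figures: 5.23 N.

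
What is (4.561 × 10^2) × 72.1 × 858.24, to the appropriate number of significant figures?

(4.561 × 10^2) × 72.1 × 858.24 = 28223059.3344
Multiplication/division keeps the fewest significant figures: 4.561 × 10^2 → 4 s.f., 72.1 → 3 s.f., 858.24 → 5 s.f.; limit is 3.
Rounded to 3 significant figures: 2.82 × 10^7.

2.82 × 10^7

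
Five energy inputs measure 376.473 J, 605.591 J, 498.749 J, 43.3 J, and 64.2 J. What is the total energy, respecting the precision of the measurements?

376.473 J + 605.591 J + 498.749 J + 43.3 J + 64.2 J = 1588.313 J.
Addition/subtraction keeps the fewest decimal places: 376.473 → 3 decimal places, 605.591 → 3 decimal places, 498.749 → 3 decimal places, 43.3 → 1 decimal place, 64.2 → 1 decimal place; limit is 1.
Rounded to 1 decimal place: 1588.3 J.

1588.3 J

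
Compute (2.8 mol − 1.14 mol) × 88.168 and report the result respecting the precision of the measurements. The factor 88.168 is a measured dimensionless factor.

1.5 × 10² mol

2.8 mol − 1.14 mol = 1.66 mol; the difference is limited to 1 decimal place (2 s.f.).
Carrying full precision, 1.66 × 88.168 = 146.35888 mol; 88.168 has 5 s.f., so the result keeps min(2, 5) = 2 s.f.
Rounded to 2 significant figures: 1.5 × 10² mol.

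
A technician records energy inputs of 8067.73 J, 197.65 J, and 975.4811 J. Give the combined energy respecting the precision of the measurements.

9240.86 J

8067.73 J + 197.65 J + 975.4811 J = 9240.8611 J.
Addition/subtraction keeps the fewest decimal places: 8067.73 → 2 decimal places, 197.65 → 2 decimal places, 975.4811 → 4 decimal places; limit is 2.
Rounded to 2 decimal places: 9240.86 J.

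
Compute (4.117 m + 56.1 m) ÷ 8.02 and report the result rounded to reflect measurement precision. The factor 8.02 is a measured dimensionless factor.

7.51 m

4.117 m + 56.1 m = 60.217 m; the sum is limited to 1 decimal place (3 s.f.).
Carrying full precision, 60.217 ÷ 8.02 = 7.50835411471… m; 8.02 has 3 s.f., so the result keeps min(3, 3) = 3 s.f.
Rounded to 3 significant figures: 7.51 m.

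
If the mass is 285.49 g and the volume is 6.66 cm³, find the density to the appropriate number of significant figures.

density = 285.49 g ÷ 6.66 cm³ = 42.8663663664… g/cm³.
285.49 has 5 significant figures; 6.66 has 3.
Division/multiplication keeps the fewest: 3 significant figures.
Rounded: 42.9 g/cm³.

42.9 g/cm³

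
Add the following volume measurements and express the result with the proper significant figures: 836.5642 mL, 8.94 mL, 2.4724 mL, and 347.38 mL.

836.5642 mL + 8.94 mL + 2.4724 mL + 347.38 mL = 1195.3566 mL.
Addition/subtraction keeps the fewest decimal places: 836.5642 → 4 decimal places, 8.94 → 2 decimal places, 2.4724 → 4 decimal places, 347.38 → 2 decimal places; limit is 2.
Rounded to 2 decimal places: 1195.36 mL.

1195.36 mL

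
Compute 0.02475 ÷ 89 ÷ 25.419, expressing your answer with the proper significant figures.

0.02475 ÷ 89 ÷ 25.419 = 0.0000109402371313…
Multiplication/division keeps the fewest significant figures: 0.02475 → 4 s.f., 89 → 2 s.f., 25.419 → 5 s.f.; limit is 2.
Rounded to 2 significant figures: 1.1 × 10⁻⁵.

1.1 × 10⁻⁵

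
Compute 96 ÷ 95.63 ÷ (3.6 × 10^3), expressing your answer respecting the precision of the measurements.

2.8 × 10^-4

96 ÷ 95.63 ÷ (3.6 × 10^3) = 0.000278852521872…
Multiplication/division keeps the fewest significant figures: 96 → 2 s.f., 95.63 → 4 s.f., 3.6 × 10^3 → 2 s.f.; limit is 2.
Rounded to 2 significant figures: 2.8 × 10^-4.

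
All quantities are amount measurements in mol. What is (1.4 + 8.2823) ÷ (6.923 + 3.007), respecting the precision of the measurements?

1.4 + 8.2823 = 9.6823, limited to 1 d.p. → 2 s.f.; 6.923 + 3.007 = 9.930, limited to 3 d.p. → 4 s.f.
Carrying full precision, 9.6823 ÷ 9.930 = 0.975055387714…; keep min(2, 4) = 2 s.f.
Rounded to 2 significant figures: 0.98.

0.98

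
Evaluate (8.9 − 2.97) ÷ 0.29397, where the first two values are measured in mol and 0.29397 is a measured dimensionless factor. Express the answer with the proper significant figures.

8.9 mol − 2.97 mol = 5.93 mol; the difference is limited to 1 decimal place (2 s.f.).
Carrying full precision, 5.93 ÷ 0.29397 = 20.1721264075… mol; 0.29397 has 5 s.f., so the result keeps min(2, 5) = 2 s.f.
Rounded to 2 significant figures: 2.0 × 10¹ mol.

2.0 × 10¹ mol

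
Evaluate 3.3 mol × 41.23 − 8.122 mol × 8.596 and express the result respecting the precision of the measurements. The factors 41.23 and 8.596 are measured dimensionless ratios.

3.3 × 41.23 = 136.059 → 1.4 × 10^2 mol (2 s.f., last digit at the 10^1 place).
8.122 × 8.596 = 69.816712 → 69.82 mol (4 s.f., last digit at the 10^-2 place).
Difference: 66.242288 mol; keep the coarser place, 10^1.
Result: 7 × 10^1 mol.

7 × 10^1 mol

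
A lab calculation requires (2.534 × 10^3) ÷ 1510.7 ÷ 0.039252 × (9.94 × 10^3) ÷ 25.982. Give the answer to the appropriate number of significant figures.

1.63 × 10^4

(2.534 × 10^3) ÷ 1510.7 ÷ 0.039252 × (9.94 × 10^3) ÷ 25.982 = 16348.5935635…
Multiplication/division keeps the fewest significant figures: 2.534 × 10^3 → 4 s.f., 1510.7 → 5 s.f., 0.039252 → 5 s.f., 9.94 × 10^3 → 3 s.f., 25.982 → 5 s.f.; limit is 3.
Rounded to 3 significant figures: 1.63 × 10^4.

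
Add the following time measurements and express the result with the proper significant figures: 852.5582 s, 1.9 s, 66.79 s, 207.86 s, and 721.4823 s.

852.5582 s + 1.9 s + 66.79 s + 207.86 s + 721.4823 s = 1850.5905 s.
Addition/subtraction keeps the fewest decimal places: 852.5582 → 4 decimal places, 1.9 → 1 decimal place, 66.79 → 2 decimal places, 207.86 → 2 decimal places, 721.4823 → 4 decimal places; limit is 1.
Rounded to 1 decimal place: 1.8506 × 10^3 s.

1.8506 × 10^3 s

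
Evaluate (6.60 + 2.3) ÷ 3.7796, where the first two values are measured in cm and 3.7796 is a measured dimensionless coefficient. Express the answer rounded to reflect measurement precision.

6.60 cm + 2.3 cm = 8.90 cm; the sum is limited to 1 decimal place (2 s.f.).
Carrying full precision, 8.90 ÷ 3.7796 = 2.35474653402… cm; 3.7796 has 5 s.f., so the result keeps min(2, 5) = 2 s.f.
Rounded to 2 significant figures: 2.4 cm.

2.4 cm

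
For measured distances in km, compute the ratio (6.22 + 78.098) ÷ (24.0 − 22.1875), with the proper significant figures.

6.22 + 78.098 = 84.318, limited to 2 d.p. → 4 s.f.; 24.0 − 22.1875 = 1.8125, limited to 1 d.p. → 2 s.f.
Carrying full precision, 84.318 ÷ 1.8125 = 46.5202758621…; keep min(4, 2) = 2 s.f.
Rounded to 2 significant figures: 47.

47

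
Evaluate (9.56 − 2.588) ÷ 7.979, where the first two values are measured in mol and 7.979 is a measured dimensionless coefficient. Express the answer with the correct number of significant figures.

8.74 × 10^-1 mol

9.56 mol − 2.588 mol = 6.972 mol; the difference is limited to 2 decimal places (3 s.f.).
Carrying full precision, 6.972 ÷ 7.979 = 0.873793708485… mol; 7.979 has 4 s.f., so the result keeps min(3, 4) = 3 s.f.
Rounded to 3 significant figures: 8.74 × 10^-1 mol.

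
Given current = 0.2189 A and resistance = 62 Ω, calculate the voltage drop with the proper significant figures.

voltage drop = 0.2189 A × 62 Ω = 13.5718 V.
0.2189 has 4 significant figures; 62 has 2.
Division/multiplication keeps the fewest: 2 significant figures.
Rounded: 14 V.

14 V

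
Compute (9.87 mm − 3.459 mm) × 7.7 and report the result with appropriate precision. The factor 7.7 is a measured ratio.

9.87 mm − 3.459 mm = 6.411 mm; the difference is limited to 2 decimal places (3 s.f.).
Carrying full precision, 6.411 × 7.7 = 49.3647 mm; 7.7 has 2 s.f., so the result keeps min(3, 2) = 2 s.f.
Rounded to 2 significant figures: 49 mm.

49 mm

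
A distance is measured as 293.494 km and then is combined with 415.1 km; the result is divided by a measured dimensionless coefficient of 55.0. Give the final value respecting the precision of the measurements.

293.494 km + 415.1 km = 708.594 km; the sum is limited to 1 decimal place (4 s.f.).
Carrying full precision, 708.594 ÷ 55.0 = 12.8835272727… km; 55.0 has 3 s.f., so the result keeps min(4, 3) = 3 s.f.
Rounded to 3 significant figures: 12.9 km.

12.9 km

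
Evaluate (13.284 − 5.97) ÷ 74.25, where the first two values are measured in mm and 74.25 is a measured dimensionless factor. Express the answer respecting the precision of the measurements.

0.0985 mm

13.284 mm − 5.97 mm = 7.314 mm; the difference is limited to 2 decimal places (3 s.f.).
Carrying full precision, 7.314 ÷ 74.25 = 0.0985050505051… mm; 74.25 has 4 s.f., so the result keeps min(3, 4) = 3 s.f.
Rounded to 3 significant figures: 0.0985 mm.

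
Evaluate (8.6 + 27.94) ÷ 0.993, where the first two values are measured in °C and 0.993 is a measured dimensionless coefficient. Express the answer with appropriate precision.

8.6 °C + 27.94 °C = 36.54 °C; the sum is limited to 1 decimal place (3 s.f.).
Carrying full precision, 36.54 ÷ 0.993 = 36.7975830816… °C; 0.993 has 3 s.f., so the result keeps min(3, 3) = 3 s.f.
Rounded to 3 significant figures: 36.8 °C.

36.8 °C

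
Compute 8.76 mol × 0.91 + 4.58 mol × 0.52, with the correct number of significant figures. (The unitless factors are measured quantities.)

10.4 mol

8.76 × 0.91 = 7.9716 → 8.0 mol (2 s.f., last digit at the 10^-1 place).
4.58 × 0.52 = 2.3816 → 2.4 mol (2 s.f., last digit at the 10^-1 place).
Sum: 10.3532 mol; keep the coarser place, 10^-1.
Result: 10.4 mol.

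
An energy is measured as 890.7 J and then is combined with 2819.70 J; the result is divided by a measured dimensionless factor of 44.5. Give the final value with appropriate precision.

890.7 J + 2819.70 J = 3710.40 J; the sum is limited to 1 decimal place (5 s.f.).
Carrying full precision, 3710.40 ÷ 44.5 = 83.3797752809… J; 44.5 has 3 s.f., so the result keeps min(5, 3) = 3 s.f.
Rounded to 3 significant figures: 83.4 J.

83.4 J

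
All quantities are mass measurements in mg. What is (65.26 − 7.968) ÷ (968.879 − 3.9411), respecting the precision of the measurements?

65.26 − 7.968 = 57.292, limited to 2 d.p. → 4 s.f.; 968.879 − 3.9411 = 964.9379, limited to 3 d.p. → 6 s.f.
Carrying full precision, 57.292 ÷ 964.9379 = 0.059373769027…; keep min(4, 6) = 4 s.f.
Rounded to 4 significant figures: 0.05937.

0.05937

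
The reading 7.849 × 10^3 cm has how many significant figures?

7.849 × 10^3: in scientific notation every digit of the coefficient is significant.

4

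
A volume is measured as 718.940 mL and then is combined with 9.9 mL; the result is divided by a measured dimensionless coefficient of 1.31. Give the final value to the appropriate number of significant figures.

718.940 mL + 9.9 mL = 728.840 mL; the sum is limited to 1 decimal place (4 s.f.).
Carrying full precision, 728.840 ÷ 1.31 = 556.366412214… mL; 1.31 has 3 s.f., so the result keeps min(4, 3) = 3 s.f.
Rounded to 3 significant figures: 556 mL.

556 mL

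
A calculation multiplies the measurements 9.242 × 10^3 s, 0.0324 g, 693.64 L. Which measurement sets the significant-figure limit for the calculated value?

0.0324 g

9.242 × 10^3 s → 4 s.f.; 0.0324 g → 3 s.f.; 693.64 L → 5 s.f.
The fewest is 3 significant figures, from 0.0324 g.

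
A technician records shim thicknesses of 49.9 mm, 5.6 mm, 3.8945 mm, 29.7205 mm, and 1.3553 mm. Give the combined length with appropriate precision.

49.9 mm + 5.6 mm + 3.8945 mm + 29.7205 mm + 1.3553 mm = 90.4703 mm.
Addition/subtraction keeps the fewest decimal places: 49.9 → 1 decimal place, 5.6 → 1 decimal place, 3.8945 → 4 decimal places, 29.7205 → 4 decimal places, 1.3553 → 4 decimal places; limit is 1.
Rounded to 1 decimal place: 90.5 mm.

90.5 mm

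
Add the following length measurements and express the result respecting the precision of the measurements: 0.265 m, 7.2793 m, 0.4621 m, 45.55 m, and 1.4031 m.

54.96 m

0.265 m + 7.2793 m + 0.4621 m + 45.55 m + 1.4031 m = 54.9595 m.
Addition/subtraction keeps the fewest decimal places: 0.265 → 3 decimal places, 7.2793 → 4 decimal places, 0.4621 → 4 decimal places, 45.55 → 2 decimal places, 1.4031 → 4 decimal places; limit is 2.
Rounded to 2 decimal places: 54.96 m.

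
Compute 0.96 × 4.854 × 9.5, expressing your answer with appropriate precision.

0.96 × 4.854 × 9.5 = 44.26848
Multiplication/division keeps the fewest significant figures: 0.96 → 2 s.f., 4.854 → 4 s.f., 9.5 → 2 s.f.; limit is 2.
Rounded to 2 significant figures: 44.

44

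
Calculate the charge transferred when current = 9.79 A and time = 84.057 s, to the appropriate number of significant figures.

823 C

charge transferred = 9.79 A × 84.057 s = 822.91803 C.
9.79 has 3 significant figures; 84.057 has 5.
Division/multiplication keeps the fewest: 3 significant figures.
Rounded: 823 C.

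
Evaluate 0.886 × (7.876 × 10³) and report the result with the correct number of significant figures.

6.98 × 10³

0.886 × (7.876 × 10³) = 6978.136
Multiplication/division keeps the fewest significant figures: 0.886 → 3 s.f., 7.876 × 10³ → 4 s.f.; limit is 3.
Rounded to 3 significant figures: 6.98 × 10³.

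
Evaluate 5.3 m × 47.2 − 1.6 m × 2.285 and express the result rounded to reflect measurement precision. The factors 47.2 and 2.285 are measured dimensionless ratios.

2.5 × 10² m

5.3 × 47.2 = 250.16 → 2.5 × 10² m (2 s.f., last digit at the 10^1 place).
1.6 × 2.285 = 3.656 → 3.7 m (2 s.f., last digit at the 10^-1 place).
Difference: 246.504 m; keep the coarser place, 10^1.
Result: 2.5 × 10² m.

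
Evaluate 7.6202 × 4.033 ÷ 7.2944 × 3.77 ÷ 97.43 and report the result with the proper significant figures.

7.6202 × 4.033 ÷ 7.2944 × 3.77 ÷ 97.43 = 0.163024795765…
Multiplication/division keeps the fewest significant figures: 7.6202 → 5 s.f., 4.033 → 4 s.f., 7.2944 → 5 s.f., 3.77 → 3 s.f., 97.43 → 4 s.f.; limit is 3.
Rounded to 3 significant figures: 0.163.

0.163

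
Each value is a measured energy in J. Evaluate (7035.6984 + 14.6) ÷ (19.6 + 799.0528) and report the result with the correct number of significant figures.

7035.6984 + 14.6 = 7050.2984, limited to 1 d.p. → 5 s.f.; 19.6 + 799.0528 = 818.6528, limited to 1 d.p. → 4 s.f.
Carrying full precision, 7050.2984 ÷ 818.6528 = 8.61207388529…; keep min(5, 4) = 4 s.f.
Rounded to 4 significant figures: 8.612.

8.612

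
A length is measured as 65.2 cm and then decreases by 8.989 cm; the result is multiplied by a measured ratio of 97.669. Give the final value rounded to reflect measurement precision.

65.2 cm − 8.989 cm = 56.211 cm; the difference is limited to 1 decimal place (3 s.f.).
Carrying full precision, 56.211 × 97.669 = 5490.072159 cm; 97.669 has 5 s.f., so the result keeps min(3, 5) = 3 s.f.
Rounded to 3 significant figures: 5.49 × 10³ cm.

5.49 × 10³ cm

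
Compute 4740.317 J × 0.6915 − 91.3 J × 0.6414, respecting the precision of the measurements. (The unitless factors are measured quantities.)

4740.317 × 0.6915 = 3277.9292055 → 3278 J (4 s.f., last digit at the 10^0 place).
91.3 × 0.6414 = 58.55982 → 58.6 J (3 s.f., last digit at the 10^-1 place).
Difference: 3219.3693855 J; keep the coarser place, 10^0.
Result: 3219 J.

3219 J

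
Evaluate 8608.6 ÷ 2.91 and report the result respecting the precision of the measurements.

2.96 × 10^3

8608.6 ÷ 2.91 = 2958.28178694…
Multiplication/division keeps the fewest significant figures: 8608.6 → 5 s.f., 2.91 → 3 s.f.; limit is 3.
Rounded to 3 significant figures: 2.96 × 10^3.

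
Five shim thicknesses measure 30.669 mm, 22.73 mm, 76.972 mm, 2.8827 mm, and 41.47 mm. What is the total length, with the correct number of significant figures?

174.72 mm

30.669 mm + 22.73 mm + 76.972 mm + 2.8827 mm + 41.47 mm = 174.7237 mm.
Addition/subtraction keeps the fewest decimal places: 30.669 → 3 decimal places, 22.73 → 2 decimal places, 76.972 → 3 decimal places, 2.8827 → 4 decimal places, 41.47 → 2 decimal places; limit is 2.
Rounded to 2 decimal places: 174.72 mm.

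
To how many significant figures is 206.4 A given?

206.4: zeros between nonzero digits are significant.

4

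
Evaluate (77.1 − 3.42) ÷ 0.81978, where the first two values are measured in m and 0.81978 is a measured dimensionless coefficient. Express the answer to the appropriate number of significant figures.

89.9 m

77.1 m − 3.42 m = 73.68 m; the difference is limited to 1 decimal place (3 s.f.).
Carrying full precision, 73.68 ÷ 0.81978 = 89.8777720852… m; 0.81978 has 5 s.f., so the result keeps min(3, 5) = 3 s.f.
Rounded to 3 significant figures: 89.9 m.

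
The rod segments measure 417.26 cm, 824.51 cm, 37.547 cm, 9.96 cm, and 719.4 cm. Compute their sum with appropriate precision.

417.26 cm + 824.51 cm + 37.547 cm + 9.96 cm + 719.4 cm = 2008.677 cm.
Addition/subtraction keeps the fewest decimal places: 417.26 → 2 decimal places, 824.51 → 2 decimal places, 37.547 → 3 decimal places, 9.96 → 2 decimal places, 719.4 → 1 decimal place; limit is 1.
Rounded to 1 decimal place: 2008.7 cm.

2008.7 cm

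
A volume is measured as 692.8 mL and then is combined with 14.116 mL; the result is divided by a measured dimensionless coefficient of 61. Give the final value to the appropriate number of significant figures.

12 mL

692.8 mL + 14.116 mL = 706.916 mL; the sum is limited to 1 decimal place (4 s.f.).
Carrying full precision, 706.916 ÷ 61 = 11.5887868852… mL; 61 has 2 s.f., so the result keeps min(4, 2) = 2 s.f.
Rounded to 2 significant figures: 12 mL.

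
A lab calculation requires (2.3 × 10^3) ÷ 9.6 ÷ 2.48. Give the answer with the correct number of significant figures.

97

(2.3 × 10^3) ÷ 9.6 ÷ 2.48 = 96.6061827957…
Multiplication/division keeps the fewest significant figures: 2.3 × 10^3 → 2 s.f., 9.6 → 2 s.f., 2.48 → 3 s.f.; limit is 2.
Rounded to 2 significant figures: 97.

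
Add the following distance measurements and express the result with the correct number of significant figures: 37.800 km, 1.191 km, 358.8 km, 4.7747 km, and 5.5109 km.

408.1 km

37.800 km + 1.191 km + 358.8 km + 4.7747 km + 5.5109 km = 408.0766 km.
Addition/subtraction keeps the fewest decimal places: 37.800 → 3 decimal places, 1.191 → 3 decimal places, 358.8 → 1 decimal place, 4.7747 → 4 decimal places, 5.5109 → 4 decimal places; limit is 1.
Rounded to 1 decimal place: 408.1 km.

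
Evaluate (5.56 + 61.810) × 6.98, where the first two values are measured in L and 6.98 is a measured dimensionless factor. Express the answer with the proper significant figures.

470. L

5.56 L + 61.810 L = 67.370 L; the sum is limited to 2 decimal places (4 s.f.).
Carrying full precision, 67.370 × 6.98 = 470.2426 L; 6.98 has 3 s.f., so the result keeps min(4, 3) = 3 s.f.
Rounded to 3 significant figures: 470. L.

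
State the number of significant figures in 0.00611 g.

0.00611: leading zeros are not significant.

3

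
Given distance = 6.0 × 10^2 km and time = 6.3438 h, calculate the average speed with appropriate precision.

95 km/h

average speed = 6.0 × 10^2 km ÷ 6.3438 h = 94.5805353258… km/h.
6.0 × 10^2 has 2 significant figures; 6.3438 has 5.
Division/multiplication keeps the fewest: 2 significant figures.
Rounded: 95 km/h.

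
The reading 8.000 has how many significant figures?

8.000: trailing zeros after a decimal point are significant.

4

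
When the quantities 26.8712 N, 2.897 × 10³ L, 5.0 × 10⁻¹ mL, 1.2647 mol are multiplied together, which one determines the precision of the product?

26.8712 N → 6 s.f.; 2.897 × 10³ L → 4 s.f.; 5.0 × 10⁻¹ mL → 2 s.f.; 1.2647 mol → 5 s.f.
The fewest is 2 significant figures, from 5.0 × 10⁻¹ mL.

5.0 × 10⁻¹ mL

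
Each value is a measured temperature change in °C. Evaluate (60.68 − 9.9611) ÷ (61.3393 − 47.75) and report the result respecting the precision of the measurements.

3.732

60.68 − 9.9611 = 50.7189, limited to 2 d.p. → 4 s.f.; 61.3393 − 47.75 = 13.5893, limited to 2 d.p. → 4 s.f.
Carrying full precision, 50.7189 ÷ 13.5893 = 3.73226729854…; keep min(4, 4) = 4 s.f.
Rounded to 4 significant figures: 3.732.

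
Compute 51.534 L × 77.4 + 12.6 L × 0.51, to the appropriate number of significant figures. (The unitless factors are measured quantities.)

51.534 × 77.4 = 3988.7316 → 3.99 × 10^3 L (3 s.f., last digit at the 10^1 place).
12.6 × 0.51 = 6.426 → 6.4 L (2 s.f., last digit at the 10^-1 place).
Sum: 3995.1576 L; keep the coarser place, 10^1.
Result: 4.00 × 10^3 L.

4.00 × 10^3 L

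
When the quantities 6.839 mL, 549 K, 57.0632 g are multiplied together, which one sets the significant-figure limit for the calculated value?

6.839 mL → 4 s.f.; 549 K → 3 s.f.; 57.0632 g → 6 s.f.
The fewest is 3 significant figures, from 549 K.

549 K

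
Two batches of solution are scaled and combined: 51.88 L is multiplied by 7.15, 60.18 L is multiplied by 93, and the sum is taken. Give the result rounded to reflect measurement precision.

51.88 × 7.15 = 370.942 → 371 L (3 s.f., last digit at the 10^0 place).
60.18 × 93 = 5596.74 → 5.6 × 10³ L (2 s.f., last digit at the 10^2 place).
Sum: 5967.682 L; keep the coarser place, 10^2.
Result: 6.0 × 10³ L.

6.0 × 10³ L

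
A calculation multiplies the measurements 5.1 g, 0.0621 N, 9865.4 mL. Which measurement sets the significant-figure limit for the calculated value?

5.1 g → 2 s.f.; 0.0621 N → 3 s.f.; 9865.4 mL → 5 s.f.
The fewest is 2 significant figures, from 5.1 g.

5.1 g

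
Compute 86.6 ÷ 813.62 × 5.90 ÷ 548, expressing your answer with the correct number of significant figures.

86.6 ÷ 813.62 × 5.90 ÷ 548 = 0.00114595543715…
Multiplication/division keeps the fewest significant figures: 86.6 → 3 s.f., 813.62 → 5 s.f., 5.90 → 3 s.f., 548 → 3 s.f.; limit is 3.
Rounded to 3 significant figures: 0.00115.

0.00115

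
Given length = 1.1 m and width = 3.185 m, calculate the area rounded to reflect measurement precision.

area = 1.1 m × 3.185 m = 3.5035 m².
1.1 has 2 significant figures; 3.185 has 4.
Division/multiplication keeps the fewest: 2 significant figures.
Rounded: 3.5 m².

3.5 m²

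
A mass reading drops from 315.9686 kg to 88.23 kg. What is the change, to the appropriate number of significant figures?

227.74 kg

315.9686 kg − 88.23 kg = 227.7386 kg.
Addition/subtraction keeps the fewest decimal places: 315.9686 → 4 decimal places, 88.23 → 2 decimal places; limit is 2.
Rounded to 2 decimal places: 227.74 kg.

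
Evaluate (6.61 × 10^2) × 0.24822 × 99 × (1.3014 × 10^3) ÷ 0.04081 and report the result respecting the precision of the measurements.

5.2 × 10^8

(6.61 × 10^2) × 0.24822 × 99 × (1.3014 × 10^3) ÷ 0.04081 = 517985536.143…
Multiplication/division keeps the fewest significant figures: 6.61 × 10^2 → 3 s.f., 0.24822 → 5 s.f., 99 → 2 s.f., 1.3014 × 10^3 → 5 s.f., 0.04081 → 4 s.f.; limit is 2.
Rounded to 2 significant figures: 5.2 × 10^8.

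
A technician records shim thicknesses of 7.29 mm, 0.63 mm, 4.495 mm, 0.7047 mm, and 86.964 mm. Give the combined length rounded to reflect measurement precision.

7.29 mm + 0.63 mm + 4.495 mm + 0.7047 mm + 86.964 mm = 100.0837 mm.
Addition/subtraction keeps the fewest decimal places: 7.29 → 2 decimal places, 0.63 → 2 decimal places, 4.495 → 3 decimal places, 0.7047 → 4 decimal places, 86.964 → 3 decimal places; limit is 2.
Rounded to 2 decimal places: 100.08 mm.

100.08 mm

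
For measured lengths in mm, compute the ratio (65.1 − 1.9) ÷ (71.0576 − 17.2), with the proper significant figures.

1.17

65.1 − 1.9 = 63.2, limited to 1 d.p. → 3 s.f.; 71.0576 − 17.2 = 53.8576, limited to 1 d.p. → 3 s.f.
Carrying full precision, 63.2 ÷ 53.8576 = 1.17346484062…; keep min(3, 3) = 3 s.f.
Rounded to 3 significant figures: 1.17.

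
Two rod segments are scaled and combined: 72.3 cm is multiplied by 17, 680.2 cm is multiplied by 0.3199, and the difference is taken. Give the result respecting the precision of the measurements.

72.3 × 17 = 1229.1 → 1.2 × 10^3 cm (2 s.f., last digit at the 10^2 place).
680.2 × 0.3199 = 217.59598 → 217.6 cm (4 s.f., last digit at the 10^-1 place).
Difference: 1011.50402 cm; keep the coarser place, 10^2.
Result: 1.0 × 10^3 cm.

1.0 × 10^3 cm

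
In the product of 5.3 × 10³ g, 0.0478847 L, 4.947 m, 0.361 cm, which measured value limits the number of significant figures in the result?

5.3 × 10³ g

5.3 × 10³ g → 2 s.f.; 0.0478847 L → 6 s.f.; 4.947 m → 4 s.f.; 0.361 cm → 3 s.f.
The fewest is 2 significant figures, from 5.3 × 10³ g.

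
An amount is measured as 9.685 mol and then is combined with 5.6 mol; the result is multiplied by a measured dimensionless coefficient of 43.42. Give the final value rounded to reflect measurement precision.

664 mol

9.685 mol + 5.6 mol = 15.285 mol; the sum is limited to 1 decimal place (3 s.f.).
Carrying full precision, 15.285 × 43.42 = 663.6747 mol; 43.42 has 4 s.f., so the result keeps min(3, 4) = 3 s.f.
Rounded to 3 significant figures: 664 mol.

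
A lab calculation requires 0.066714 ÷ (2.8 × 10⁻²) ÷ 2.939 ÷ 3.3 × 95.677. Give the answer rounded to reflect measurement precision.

0.066714 ÷ (2.8 × 10⁻²) ÷ 2.939 ÷ 3.3 × 95.677 = 23.5046058382…
Multiplication/division keeps the fewest significant figures: 0.066714 → 5 s.f., 2.8 × 10⁻² → 2 s.f., 2.939 → 4 s.f., 3.3 → 2 s.f., 95.677 → 5 s.f.; limit is 2.
Rounded to 2 significant figures: 24.

24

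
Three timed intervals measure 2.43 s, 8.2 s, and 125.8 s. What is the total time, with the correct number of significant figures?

2.43 s + 8.2 s + 125.8 s = 136.43 s.
Addition/subtraction keeps the fewest decimal places: 2.43 → 2 decimal places, 8.2 → 1 decimal place, 125.8 → 1 decimal place; limit is 1.
Rounded to 1 decimal place: 1.364 × 10² s.

1.364 × 10² s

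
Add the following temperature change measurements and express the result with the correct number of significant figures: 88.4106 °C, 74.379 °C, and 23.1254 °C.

1.85915 × 10² °C

88.4106 °C + 74.379 °C + 23.1254 °C = 185.9150 °C.
Addition/subtraction keeps the fewest decimal places: 88.4106 → 4 decimal places, 74.379 → 3 decimal places, 23.1254 → 4 decimal places; limit is 3.
Rounded to 3 decimal places: 1.85915 × 10² °C.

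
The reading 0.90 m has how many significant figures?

2

0.90: leading zeros are not significant; trailing zeros after a decimal point are significant.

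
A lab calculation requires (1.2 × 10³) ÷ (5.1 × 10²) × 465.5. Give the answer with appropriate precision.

1.1 × 10³

(1.2 × 10³) ÷ (5.1 × 10²) × 465.5 = 1095.29411765…
Multiplication/division keeps the fewest significant figures: 1.2 × 10³ → 2 s.f., 5.1 × 10² → 2 s.f., 465.5 → 4 s.f.; limit is 2.
Rounded to 2 significant figures: 1.1 × 10³.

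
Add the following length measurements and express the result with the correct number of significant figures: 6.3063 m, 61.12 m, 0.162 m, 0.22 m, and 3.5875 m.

71.40 m

6.3063 m + 61.12 m + 0.162 m + 0.22 m + 3.5875 m = 71.3958 m.
Addition/subtraction keeps the fewest decimal places: 6.3063 → 4 decimal places, 61.12 → 2 decimal places, 0.162 → 3 decimal places, 0.22 → 2 decimal places, 3.5875 → 4 decimal places; limit is 2.
Rounded to 2 decimal places: 71.40 m.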